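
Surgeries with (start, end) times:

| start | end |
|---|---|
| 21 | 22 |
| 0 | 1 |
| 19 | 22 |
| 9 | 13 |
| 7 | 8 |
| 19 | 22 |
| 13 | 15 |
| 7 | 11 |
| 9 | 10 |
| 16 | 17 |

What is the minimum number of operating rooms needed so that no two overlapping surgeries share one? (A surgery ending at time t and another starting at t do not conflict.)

starts: [0, 7, 7, 9, 9, 13, 16, 19, 19, 21]
ends:   [1, 8, 10, 11, 13, 15, 17, 22, 22, 22]
s0→1 e1→0 s7→1 s7→2 e8→1 s9→2 s9→3  — peak 3.

3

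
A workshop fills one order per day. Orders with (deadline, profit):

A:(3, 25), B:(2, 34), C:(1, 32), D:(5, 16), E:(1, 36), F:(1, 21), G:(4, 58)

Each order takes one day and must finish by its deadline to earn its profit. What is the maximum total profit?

Take jobs in profit order; each goes to the latest open slot no later than its deadline.
Profit order: G=58 E=36 B=34 C=32 A=25 F=21 D=16
Assign: G→slot 4, E→slot 1, B→slot 2, C skipped, A→slot 3, F skipped, D→slot 5.
Slots: [1:E] [2:B] [3:A] [4:G] [5:D]
Profit = 36 + 34 + 25 + 58 + 16 = 169

169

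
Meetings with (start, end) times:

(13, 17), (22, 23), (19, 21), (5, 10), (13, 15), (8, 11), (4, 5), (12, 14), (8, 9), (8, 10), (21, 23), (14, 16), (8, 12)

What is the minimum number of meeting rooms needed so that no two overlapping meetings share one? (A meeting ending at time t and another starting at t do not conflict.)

Count concurrent intervals with a sweep; the peak is the room count.
Events (time:±→running): 4:+→1 5:-→0 5:+→1 8:+→2 8:+→3 8:+→4 8:+→5 … peak 5.

5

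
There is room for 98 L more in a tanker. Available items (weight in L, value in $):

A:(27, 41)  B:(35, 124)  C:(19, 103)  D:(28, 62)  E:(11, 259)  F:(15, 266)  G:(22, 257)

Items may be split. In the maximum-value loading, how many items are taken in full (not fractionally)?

4

Ratios (sorted): E 23.55, F 17.73, G 11.68, C 5.42, B 3.54, D 2.21, A 1.52
take E (11 @ 259); take F (15 @ 266); take G (22 @ 257); take C (19 @ 103); take 31/35 of B → 109.83. Capacity used 98/98.
4 item(s) taken whole; one partial (take 31/35 of B).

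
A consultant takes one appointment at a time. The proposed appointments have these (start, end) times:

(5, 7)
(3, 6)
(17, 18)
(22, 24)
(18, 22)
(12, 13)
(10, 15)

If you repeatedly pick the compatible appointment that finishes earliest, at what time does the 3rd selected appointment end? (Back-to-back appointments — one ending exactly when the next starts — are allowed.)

18

Greedy by earliest finish: after sorting by end time, pick each interval compatible with the last pick.
By end time: (3,6), (5,7), (12,13), (10,15), (17,18), (18,22), (22,24).
Pick (3,6); next start ≥ 6 → (12,13); next start ≥ 13 → (17,18); next start ≥ 18 → (18,22); next start ≥ 22 → (22,24).
Selected: (3,6) (12,13) (17,18) (18,22) (22,24)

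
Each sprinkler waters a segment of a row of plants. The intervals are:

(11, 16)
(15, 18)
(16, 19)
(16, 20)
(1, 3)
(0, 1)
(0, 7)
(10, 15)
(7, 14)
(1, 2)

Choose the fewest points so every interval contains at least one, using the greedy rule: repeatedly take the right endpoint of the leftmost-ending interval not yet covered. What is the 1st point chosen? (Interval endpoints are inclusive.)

1

Process intervals by earliest right end; each time one isn't hit yet, stab at its right endpoint.
Sorted: [0,1] [1,2] [1,3] [0,7] [7,14] [10,15] [11,16] [15,18] [16,19] [16,20]
{[0,1],[1,2],[1,3],[0,7]} hit by 1; {[7,14],[10,15],[11,16]} hit by 14; {[15,18],[16,19],[16,20]} hit by 18.
Points: 1, 14, 18 (3 total).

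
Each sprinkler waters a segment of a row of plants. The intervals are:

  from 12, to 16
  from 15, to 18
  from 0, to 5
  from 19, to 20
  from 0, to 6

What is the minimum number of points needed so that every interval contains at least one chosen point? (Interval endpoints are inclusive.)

3

Process intervals by earliest right end; each time one isn't hit yet, stab at its right endpoint.
By right end: [0,5]  [0,6]  [12,16]  [15,18]  [19,20]
[0,5] uncovered → point at 5; [12,16] uncovered → point at 16; [19,20] uncovered → point at 20.
Points: 5, 16, 20 (3 total).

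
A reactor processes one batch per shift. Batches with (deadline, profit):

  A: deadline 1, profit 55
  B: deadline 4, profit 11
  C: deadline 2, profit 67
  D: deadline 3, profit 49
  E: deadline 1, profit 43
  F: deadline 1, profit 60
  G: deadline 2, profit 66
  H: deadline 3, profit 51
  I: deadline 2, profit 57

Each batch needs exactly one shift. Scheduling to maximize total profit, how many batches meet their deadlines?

4

Profit order: C=67 G=66 F=60 I=57 A=55 H=51 D=49 E=43 B=11
Assign: C→slot 2, G→slot 1, F skipped, I skipped, A skipped, H→slot 3, D skipped, E skipped, B→slot 4.
Slots: [1:G] [2:C] [3:H] [4:B]
4 of 9 scheduled.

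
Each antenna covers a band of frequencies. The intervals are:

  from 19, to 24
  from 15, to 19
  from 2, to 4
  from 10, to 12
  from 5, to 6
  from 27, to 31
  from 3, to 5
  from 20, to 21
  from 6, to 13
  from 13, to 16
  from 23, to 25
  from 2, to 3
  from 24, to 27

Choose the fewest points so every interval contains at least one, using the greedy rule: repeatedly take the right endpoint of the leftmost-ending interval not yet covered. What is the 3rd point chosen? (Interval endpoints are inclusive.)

Sorted: [2,3] [2,4] [3,5] [5,6] [10,12] [6,13] [13,16] [15,19] [20,21] [19,24] [23,25] [24,27] [27,31]
{[2,3],[2,4],[3,5]} hit by 3; {[5,6]} hit by 6; {[10,12],[6,13]} hit by 12; {[13,16],[15,19]} hit by 16; {[20,21],[19,24]} hit by 21; {[23,25],[24,27]} hit by 25; {[27,31]} hit by 31.
Points: 3, 6, 12, 16, 21, 25, 31 (7 total).

12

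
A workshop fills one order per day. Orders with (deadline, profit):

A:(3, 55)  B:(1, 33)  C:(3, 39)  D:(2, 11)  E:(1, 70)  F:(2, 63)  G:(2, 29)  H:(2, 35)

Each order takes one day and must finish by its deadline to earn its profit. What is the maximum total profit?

Profit order: E=70 F=63 A=55 C=39 H=35 B=33 G=29 D=11
Assign: E→slot 1, F→slot 2, A→slot 3, C skipped, H skipped, B skipped, G skipped, D skipped.
Slots: [1:E] [2:F] [3:A]
Profit = 70 + 63 + 55 = 188

188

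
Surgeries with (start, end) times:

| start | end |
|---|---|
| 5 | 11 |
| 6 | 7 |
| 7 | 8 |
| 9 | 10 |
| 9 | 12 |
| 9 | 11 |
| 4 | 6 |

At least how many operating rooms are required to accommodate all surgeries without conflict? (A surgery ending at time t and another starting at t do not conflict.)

starts: [4, 5, 6, 7, 9, 9, 9]
ends:   [6, 7, 8, 10, 11, 11, 12]
s4→1 s5→2 e6→1 s6→2 e7→1 s7→2 e8→1 s9→2 s9→3 s9→4  — peak 4.

4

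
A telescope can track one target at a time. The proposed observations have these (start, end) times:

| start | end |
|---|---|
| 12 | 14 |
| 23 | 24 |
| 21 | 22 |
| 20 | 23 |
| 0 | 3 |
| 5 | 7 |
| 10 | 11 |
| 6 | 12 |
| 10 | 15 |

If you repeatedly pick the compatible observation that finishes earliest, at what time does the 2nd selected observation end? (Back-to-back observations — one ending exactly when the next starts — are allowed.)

Order by finish time; keep every interval that doesn't clash with the previous kept one.
By end time: (0,3), (5,7), (10,11), (6,12), (12,14), (10,15), (21,22), (20,23), (23,24).
Pick (0,3); next start ≥ 3 → (5,7); next start ≥ 7 → (10,11); next start ≥ 11 → (12,14); next start ≥ 14 → (21,22); next start ≥ 22 → (23,24).
Selected: (0,3) (5,7) (10,11) (12,14) (21,22) (23,24)

7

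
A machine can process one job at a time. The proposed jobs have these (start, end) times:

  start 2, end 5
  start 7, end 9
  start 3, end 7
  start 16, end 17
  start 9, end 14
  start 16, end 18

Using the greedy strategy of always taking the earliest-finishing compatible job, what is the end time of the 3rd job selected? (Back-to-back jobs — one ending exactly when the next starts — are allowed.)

14

Greedy by earliest finish: after sorting by end time, pick each interval compatible with the last pick.
Sorted by end: (2,5)  (3,7)  (7,9)  (9,14)  (16,17)  (16,18)
take (2,5); skip (3,7); take (7,9); take (9,14); take (16,17); skip (16,18).
Selected: (2,5) (7,9) (9,14) (16,17)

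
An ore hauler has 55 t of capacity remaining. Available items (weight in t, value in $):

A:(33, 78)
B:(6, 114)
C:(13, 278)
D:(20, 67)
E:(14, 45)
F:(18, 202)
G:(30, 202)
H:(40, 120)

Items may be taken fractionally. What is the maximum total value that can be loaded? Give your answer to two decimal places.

715.20

Sort by value per unit weight and fill in that order.
Order: C (278/13=21.38) > B (114/6=19.00) > F (202/18=11.22) > G (202/30=6.73) > D (67/20=3.35) > E (45/14=3.21) > H (120/40=3.00) > A (78/33=2.36)
Fill: take C (13 @ 278) → take B (6 @ 114) → take F (18 @ 202) → take 18/30 of G → 121.20; 55/55 used.
Total value = 715.20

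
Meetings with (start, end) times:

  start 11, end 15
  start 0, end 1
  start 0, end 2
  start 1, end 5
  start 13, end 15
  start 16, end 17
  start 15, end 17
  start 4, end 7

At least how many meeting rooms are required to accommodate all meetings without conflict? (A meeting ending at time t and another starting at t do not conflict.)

2

Count concurrent intervals with a sweep; the peak is the room count.
starts: [0, 0, 1, 4, 11, 13, 15, 16]
ends:   [1, 2, 5, 7, 15, 15, 17, 17]
s0→1 s0→2  — peak 2.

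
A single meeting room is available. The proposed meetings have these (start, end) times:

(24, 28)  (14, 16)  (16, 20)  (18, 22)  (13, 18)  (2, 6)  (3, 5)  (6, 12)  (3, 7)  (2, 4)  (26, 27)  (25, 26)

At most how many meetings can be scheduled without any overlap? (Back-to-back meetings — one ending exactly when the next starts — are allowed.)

Greedy by earliest finish: after sorting by end time, pick each interval compatible with the last pick.
Sorted by end: (2,4)  (3,5)  (2,6)  (3,7)  (6,12)  (14,16)  (13,18)  (16,20)  (18,22)  (25,26)  (26,27)  (24,28)
take (2,4); take (6,12); take (14,16); take (16,20); skip (18,22); take (25,26); take (26,27).
Selected 6 meetings.

6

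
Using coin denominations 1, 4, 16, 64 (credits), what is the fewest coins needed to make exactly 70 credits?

70 − 1×64→6 − 1×4→2 − 2×1→0
Total coins = 1 + 1 + 2 = 4

4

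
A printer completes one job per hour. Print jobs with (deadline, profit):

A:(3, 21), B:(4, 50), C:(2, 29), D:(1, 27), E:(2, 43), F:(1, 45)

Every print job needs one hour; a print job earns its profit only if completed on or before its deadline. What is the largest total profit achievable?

159

Take jobs in profit order; each goes to the latest open slot no later than its deadline.
Profit order: B=50 F=45 E=43 C=29 D=27 A=21
Assign: B→slot 4, F→slot 1, E→slot 2, C skipped, D skipped, A→slot 3.
Slots: [1:F] [2:E] [3:A] [4:B]
Profit = 45 + 43 + 21 + 50 = 159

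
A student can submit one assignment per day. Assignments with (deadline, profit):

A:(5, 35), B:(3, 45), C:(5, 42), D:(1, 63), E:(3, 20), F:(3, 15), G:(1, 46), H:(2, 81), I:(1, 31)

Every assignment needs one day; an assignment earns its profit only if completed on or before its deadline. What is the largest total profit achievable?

266

Take jobs in profit order; each goes to the latest open slot no later than its deadline.
By profit: H(d2,81), D(d1,63), G(d1,46), B(d3,45), C(d5,42), A(d5,35), I(d1,31), E(d3,20), F(d3,15)
H→slot 2; D→slot 1; G skipped; B→slot 3; C→slot 5; A→slot 4; I skipped; E skipped; F skipped.
Profit = 63 + 81 + 45 + 35 + 42 = 266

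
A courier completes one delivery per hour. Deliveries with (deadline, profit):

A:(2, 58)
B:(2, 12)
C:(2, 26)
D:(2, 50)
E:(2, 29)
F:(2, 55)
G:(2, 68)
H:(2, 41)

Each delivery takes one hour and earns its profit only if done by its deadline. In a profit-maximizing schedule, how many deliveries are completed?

2

Profit order: G=68 A=58 F=55 D=50 H=41 E=29 C=26 B=12
Assign: G→slot 2, A→slot 1, F skipped, D skipped, H skipped, E skipped, C skipped, B skipped.
Slots: [1:A] [2:G]
2 of 8 scheduled.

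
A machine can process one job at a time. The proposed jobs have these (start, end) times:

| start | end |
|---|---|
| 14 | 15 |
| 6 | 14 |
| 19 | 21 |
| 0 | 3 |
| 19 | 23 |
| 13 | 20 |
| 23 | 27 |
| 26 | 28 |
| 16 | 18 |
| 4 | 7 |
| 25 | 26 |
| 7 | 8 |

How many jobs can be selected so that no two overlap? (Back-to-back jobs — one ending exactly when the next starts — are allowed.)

Greedy by earliest finish: after sorting by end time, pick each interval compatible with the last pick.
By end time: (0,3), (4,7), (7,8), (6,14), (14,15), (16,18), (13,20), (19,21), (19,23), (25,26), (23,27), (26,28).
Pick (0,3); next start ≥ 3 → (4,7); next start ≥ 7 → (7,8); next start ≥ 8 → (14,15); next start ≥ 15 → (16,18); next start ≥ 18 → (19,21); next start ≥ 21 → (25,26); next start ≥ 26 → (26,28).
Selected 8 jobs.

8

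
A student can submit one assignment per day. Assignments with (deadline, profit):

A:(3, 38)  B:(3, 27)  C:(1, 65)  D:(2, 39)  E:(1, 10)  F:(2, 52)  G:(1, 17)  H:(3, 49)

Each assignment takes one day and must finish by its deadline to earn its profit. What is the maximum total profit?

166

Take jobs in profit order; each goes to the latest open slot no later than its deadline.
Profit order: C=65 F=52 H=49 D=39 A=38 B=27 G=17 E=10
Assign: C→slot 1, F→slot 2, H→slot 3, D skipped, A skipped, B skipped, G skipped, E skipped.
Slots: [1:C] [2:F] [3:H]
Profit = 65 + 52 + 49 = 166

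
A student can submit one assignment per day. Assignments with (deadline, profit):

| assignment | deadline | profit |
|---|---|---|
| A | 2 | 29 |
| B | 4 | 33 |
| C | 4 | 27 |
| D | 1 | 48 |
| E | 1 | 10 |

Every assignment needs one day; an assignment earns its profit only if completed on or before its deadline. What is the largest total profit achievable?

137

Profit order: D=48 B=33 A=29 C=27 E=10
Assign: D→slot 1, B→slot 4, A→slot 2, C→slot 3, E skipped.
Slots: [1:D] [2:A] [3:C] [4:B]
Profit = 48 + 29 + 27 + 33 = 137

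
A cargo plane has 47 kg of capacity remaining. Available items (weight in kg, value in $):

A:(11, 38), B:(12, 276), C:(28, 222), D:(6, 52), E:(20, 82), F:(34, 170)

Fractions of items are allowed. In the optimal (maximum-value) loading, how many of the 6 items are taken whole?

Greedy by value/weight ratio, highest first.
Ratios (sorted): B 23.00, D 8.67, C 7.93, F 5.00, E 4.10, A 3.45
take B (12 @ 276); take D (6 @ 52); take C (28 @ 222); take 1/34 of F → 5.00. Capacity used 47/47.
3 item(s) taken whole; one partial (take 1/34 of F).

3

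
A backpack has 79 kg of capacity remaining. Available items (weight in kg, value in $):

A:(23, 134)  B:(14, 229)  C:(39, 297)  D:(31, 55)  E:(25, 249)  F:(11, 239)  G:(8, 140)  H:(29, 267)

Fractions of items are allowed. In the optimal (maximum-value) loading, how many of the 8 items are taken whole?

4

Sort by value per unit weight and fill in that order.
Order: F (239/11=21.73) > G (140/8=17.50) > B (229/14=16.36) > E (249/25=9.96) > H (267/29=9.21) > C (297/39=7.62) > A (134/23=5.83) > D (55/31=1.77)
Fill: take F (11 @ 239) → take G (8 @ 140) → take B (14 @ 229) → take E (25 @ 249) → take 21/29 of H → 193.34; 79/79 used.
4 item(s) taken whole; one partial (take 21/29 of H).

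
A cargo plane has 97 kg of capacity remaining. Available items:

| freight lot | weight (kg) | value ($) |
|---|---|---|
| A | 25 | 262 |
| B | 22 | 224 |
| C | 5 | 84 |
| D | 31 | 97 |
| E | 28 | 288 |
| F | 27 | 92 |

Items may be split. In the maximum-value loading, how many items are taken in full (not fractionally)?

4

Order: C (84/5=16.80) > A (262/25=10.48) > E (288/28=10.29) > B (224/22=10.18) > F (92/27=3.41) > D (97/31=3.13)
Fill: take C (5 @ 84) → take A (25 @ 262) → take E (28 @ 288) → take B (22 @ 224) → take 17/27 of F → 57.93; 97/97 used.
4 item(s) taken whole; one partial (take 17/27 of F).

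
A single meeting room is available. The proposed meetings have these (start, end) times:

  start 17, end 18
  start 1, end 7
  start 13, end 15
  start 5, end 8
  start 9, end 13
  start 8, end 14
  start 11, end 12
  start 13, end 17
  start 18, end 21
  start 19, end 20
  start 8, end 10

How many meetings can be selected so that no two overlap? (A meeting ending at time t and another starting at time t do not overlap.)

6

Greedy by earliest finish: after sorting by end time, pick each interval compatible with the last pick.
By end time: (1,7), (5,8), (8,10), (11,12), (9,13), (8,14), (13,15), (13,17), (17,18), (19,20), (18,21).
Pick (1,7); next start ≥ 7 → (8,10); next start ≥ 10 → (11,12); next start ≥ 12 → (13,15); next start ≥ 15 → (17,18); next start ≥ 18 → (19,20).
Selected 6 meetings.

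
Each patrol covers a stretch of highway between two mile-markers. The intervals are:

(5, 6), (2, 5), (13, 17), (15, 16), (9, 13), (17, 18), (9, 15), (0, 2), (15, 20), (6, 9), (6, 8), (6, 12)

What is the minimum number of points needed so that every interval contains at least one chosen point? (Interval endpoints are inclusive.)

By right end: [0,2]  [2,5]  [5,6]  [6,8]  [6,9]  [6,12]  [9,13]  [9,15]  [15,16]  [13,17]  [17,18]  [15,20]
[0,2] uncovered → point at 2; [5,6] uncovered → point at 6; [9,13] uncovered → point at 13; [15,16] uncovered → point at 16; [17,18] uncovered → point at 18.
Points: 2, 6, 13, 16, 18 (5 total).

5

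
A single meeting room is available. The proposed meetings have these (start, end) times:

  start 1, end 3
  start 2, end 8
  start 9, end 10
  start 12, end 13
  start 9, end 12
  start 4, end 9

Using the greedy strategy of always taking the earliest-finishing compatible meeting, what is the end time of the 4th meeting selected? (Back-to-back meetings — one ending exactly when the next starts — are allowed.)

Sort by end time and greedily take each interval whose start is ≥ the last chosen end.
Sorted by end: (1,3)  (2,8)  (4,9)  (9,10)  (9,12)  (12,13)
take (1,3); skip (2,8); take (4,9); take (9,10); take (12,13).
Selected: (1,3) (4,9) (9,10) (12,13)

13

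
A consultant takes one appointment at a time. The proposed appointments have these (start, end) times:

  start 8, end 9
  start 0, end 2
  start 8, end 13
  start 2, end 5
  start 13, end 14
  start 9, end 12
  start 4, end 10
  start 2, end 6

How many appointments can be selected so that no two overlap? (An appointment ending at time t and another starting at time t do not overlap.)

By end time: (0,2), (2,5), (2,6), (8,9), (4,10), (9,12), (8,13), (13,14).
Pick (0,2); next start ≥ 2 → (2,5); next start ≥ 5 → (8,9); next start ≥ 9 → (9,12); next start ≥ 12 → (13,14).
Selected 5 appointments.

5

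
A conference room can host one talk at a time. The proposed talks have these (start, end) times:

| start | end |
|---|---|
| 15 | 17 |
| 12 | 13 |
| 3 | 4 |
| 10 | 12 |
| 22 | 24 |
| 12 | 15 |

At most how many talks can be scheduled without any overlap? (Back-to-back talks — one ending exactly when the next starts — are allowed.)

Sort by end time and greedily take each interval whose start is ≥ the last chosen end.
Sorted by end: (3,4)  (10,12)  (12,13)  (12,15)  (15,17)  (22,24)
take (3,4); take (10,12); take (12,13); take (15,17); take (22,24).
Selected 5 talks.

5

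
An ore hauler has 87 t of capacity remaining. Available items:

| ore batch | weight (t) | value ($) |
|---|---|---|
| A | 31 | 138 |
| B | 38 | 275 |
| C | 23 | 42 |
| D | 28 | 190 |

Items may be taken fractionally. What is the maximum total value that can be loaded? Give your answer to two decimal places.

558.48

Order: B (275/38=7.24) > D (190/28=6.79) > A (138/31=4.45) > C (42/23=1.83)
Fill: take B (38 @ 275) → take D (28 @ 190) → take 21/31 of A → 93.48; 87/87 used.
Total value = 558.48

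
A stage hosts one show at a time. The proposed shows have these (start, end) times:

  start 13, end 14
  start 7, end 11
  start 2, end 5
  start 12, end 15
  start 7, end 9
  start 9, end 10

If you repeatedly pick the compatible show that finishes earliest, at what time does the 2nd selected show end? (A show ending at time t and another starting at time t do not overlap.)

Sorted by end: (2,5)  (7,9)  (9,10)  (7,11)  (13,14)  (12,15)
take (2,5); take (7,9); take (9,10); take (13,14).
Selected: (2,5) (7,9) (9,10) (13,14)

9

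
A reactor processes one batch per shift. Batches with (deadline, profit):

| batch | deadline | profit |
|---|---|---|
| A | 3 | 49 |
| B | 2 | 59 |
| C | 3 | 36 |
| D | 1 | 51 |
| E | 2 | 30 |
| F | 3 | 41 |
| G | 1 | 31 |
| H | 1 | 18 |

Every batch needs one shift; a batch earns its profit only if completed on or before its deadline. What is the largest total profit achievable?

Sort by profit descending; place each in the latest free slot ≤ its deadline.
By profit: B(d2,59), D(d1,51), A(d3,49), F(d3,41), C(d3,36), G(d1,31), E(d2,30), H(d1,18)
B→slot 2; D→slot 1; A→slot 3; F skipped; C skipped; G skipped; E skipped; H skipped.
Profit = 51 + 59 + 49 = 159

159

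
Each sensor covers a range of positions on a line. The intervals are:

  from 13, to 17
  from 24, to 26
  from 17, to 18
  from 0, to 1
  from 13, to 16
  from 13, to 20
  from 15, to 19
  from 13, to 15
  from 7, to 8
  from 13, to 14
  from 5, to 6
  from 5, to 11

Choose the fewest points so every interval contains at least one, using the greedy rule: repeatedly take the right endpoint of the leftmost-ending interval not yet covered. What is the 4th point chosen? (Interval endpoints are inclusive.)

14

By right end: [0,1]  [5,6]  [7,8]  [5,11]  [13,14]  [13,15]  [13,16]  [13,17]  [17,18]  [15,19]  [13,20]  [24,26]
[0,1] uncovered → point at 1; [5,6] uncovered → point at 6; [7,8] uncovered → point at 8; [13,14] uncovered → point at 14; [17,18] uncovered → point at 18; [24,26] uncovered → point at 26.
Points: 1, 6, 8, 14, 18, 26 (6 total).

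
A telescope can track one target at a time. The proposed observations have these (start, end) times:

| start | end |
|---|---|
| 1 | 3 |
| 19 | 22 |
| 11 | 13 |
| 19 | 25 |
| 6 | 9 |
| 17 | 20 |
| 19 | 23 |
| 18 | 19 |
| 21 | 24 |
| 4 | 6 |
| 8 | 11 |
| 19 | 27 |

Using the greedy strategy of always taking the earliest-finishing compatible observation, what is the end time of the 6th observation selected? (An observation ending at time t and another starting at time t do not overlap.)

Sort by end time and greedily take each interval whose start is ≥ the last chosen end.
Sorted by end: (1,3)  (4,6)  (6,9)  (8,11)  (11,13)  (18,19)  (17,20)  (19,22)  (19,23)  (21,24)  (19,25)  (19,27)
take (1,3); take (4,6); take (6,9); take (11,13); take (18,19); take (19,22).
Selected: (1,3) (4,6) (6,9) (11,13) (18,19) (19,22)

22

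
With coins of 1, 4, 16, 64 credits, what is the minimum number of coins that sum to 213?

6

213 − 3×64→21 − 1×16→5 − 1×4→1 − 1×1→0
Total coins = 3 + 1 + 1 + 1 = 6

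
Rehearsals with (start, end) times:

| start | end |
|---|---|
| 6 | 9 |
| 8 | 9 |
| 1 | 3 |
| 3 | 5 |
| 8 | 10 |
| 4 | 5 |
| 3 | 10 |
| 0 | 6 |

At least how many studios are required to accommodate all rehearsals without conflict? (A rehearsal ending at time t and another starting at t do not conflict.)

4

The answer is the maximum number of intervals overlapping at any instant.
Events (time:±→running): 0:+→1 1:+→2 3:-→1 3:+→2 3:+→3 4:+→4 … peak 4.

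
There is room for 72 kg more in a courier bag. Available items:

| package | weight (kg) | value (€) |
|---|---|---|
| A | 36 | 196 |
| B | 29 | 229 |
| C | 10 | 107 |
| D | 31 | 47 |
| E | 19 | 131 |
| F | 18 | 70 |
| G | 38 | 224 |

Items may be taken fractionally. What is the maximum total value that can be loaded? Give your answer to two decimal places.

Greedy by value/weight ratio, highest first.
Ratios (sorted): C 10.70, B 7.90, E 6.89, G 5.89, A 5.44, F 3.89, D 1.52
take C (10 @ 107); take B (29 @ 229); take E (19 @ 131); take 14/38 of G → 82.53. Capacity used 72/72.
Total value = 549.53

549.53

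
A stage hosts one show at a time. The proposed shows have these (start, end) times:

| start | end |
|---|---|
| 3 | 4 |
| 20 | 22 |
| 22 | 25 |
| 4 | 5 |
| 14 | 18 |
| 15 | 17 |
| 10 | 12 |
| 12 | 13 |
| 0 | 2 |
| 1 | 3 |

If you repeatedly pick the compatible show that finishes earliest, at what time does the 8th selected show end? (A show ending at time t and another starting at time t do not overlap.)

25

By end time: (0,2), (1,3), (3,4), (4,5), (10,12), (12,13), (15,17), (14,18), (20,22), (22,25).
Pick (0,2); next start ≥ 2 → (3,4); next start ≥ 4 → (4,5); next start ≥ 5 → (10,12); next start ≥ 12 → (12,13); next start ≥ 13 → (15,17); next start ≥ 17 → (20,22); next start ≥ 22 → (22,25).
Selected: (0,2) (3,4) (4,5) (10,12) (12,13) (15,17) (20,22) (22,25)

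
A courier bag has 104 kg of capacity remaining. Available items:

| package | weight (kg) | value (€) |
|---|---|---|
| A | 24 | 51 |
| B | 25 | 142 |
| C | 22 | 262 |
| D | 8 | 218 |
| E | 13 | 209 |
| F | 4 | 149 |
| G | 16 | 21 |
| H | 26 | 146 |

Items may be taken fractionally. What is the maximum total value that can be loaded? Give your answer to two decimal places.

1138.75

Sort by value per unit weight and fill in that order.
Order: F (149/4=37.25) > D (218/8=27.25) > E (209/13=16.08) > C (262/22=11.91) > B (142/25=5.68) > H (146/26=5.62) > A (51/24=2.12) > G (21/16=1.31)
Fill: take F (4 @ 149) → take D (8 @ 218) → take E (13 @ 209) → take C (22 @ 262) → take B (25 @ 142) → take H (26 @ 146) → take 6/24 of A → 12.75; 104/104 used.
Total value = 1138.75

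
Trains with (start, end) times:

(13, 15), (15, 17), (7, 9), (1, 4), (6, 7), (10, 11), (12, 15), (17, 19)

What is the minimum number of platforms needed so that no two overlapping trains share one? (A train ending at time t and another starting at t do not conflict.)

2

starts: [1, 6, 7, 10, 12, 13, 15, 17]
ends:   [4, 7, 9, 11, 15, 15, 17, 19]
s1→1 e4→0 s6→1 e7→0 s7→1 e9→0 s10→1 e11→0 s12→1 s13→2  — peak 2.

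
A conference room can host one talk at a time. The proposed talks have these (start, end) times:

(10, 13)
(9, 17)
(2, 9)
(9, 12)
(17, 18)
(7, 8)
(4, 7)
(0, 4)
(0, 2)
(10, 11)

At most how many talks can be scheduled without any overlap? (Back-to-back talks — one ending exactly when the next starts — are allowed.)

5

Order by finish time; keep every interval that doesn't clash with the previous kept one.
By end time: (0,2), (0,4), (4,7), (7,8), (2,9), (10,11), (9,12), (10,13), (9,17), (17,18).
Pick (0,2); next start ≥ 2 → (4,7); next start ≥ 7 → (7,8); next start ≥ 8 → (10,11); next start ≥ 11 → (17,18).
Selected 5 talks.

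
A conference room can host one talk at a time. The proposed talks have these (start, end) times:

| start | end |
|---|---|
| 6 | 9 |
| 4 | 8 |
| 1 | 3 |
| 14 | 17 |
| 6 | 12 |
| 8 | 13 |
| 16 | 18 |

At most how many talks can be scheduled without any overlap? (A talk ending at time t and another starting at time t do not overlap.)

By end time: (1,3), (4,8), (6,9), (6,12), (8,13), (14,17), (16,18).
Pick (1,3); next start ≥ 3 → (4,8); next start ≥ 8 → (8,13); next start ≥ 13 → (14,17).
Selected 4 talks.

4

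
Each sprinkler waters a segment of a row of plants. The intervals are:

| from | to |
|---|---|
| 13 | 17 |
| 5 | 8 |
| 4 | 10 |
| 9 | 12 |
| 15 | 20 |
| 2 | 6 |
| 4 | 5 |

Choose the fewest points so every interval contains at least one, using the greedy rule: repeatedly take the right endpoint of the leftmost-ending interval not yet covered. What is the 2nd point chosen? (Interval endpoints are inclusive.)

Process intervals by earliest right end; each time one isn't hit yet, stab at its right endpoint.
By right end: [4,5]  [2,6]  [5,8]  [4,10]  [9,12]  [13,17]  [15,20]
[4,5] uncovered → point at 5; [9,12] uncovered → point at 12; [13,17] uncovered → point at 17.
Points: 5, 12, 17 (3 total).

12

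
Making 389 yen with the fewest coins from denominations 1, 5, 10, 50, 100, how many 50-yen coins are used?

1

389 = 3×100 + 1×50 + 3×10 + 1×5 + 4×1
Count of 50: 1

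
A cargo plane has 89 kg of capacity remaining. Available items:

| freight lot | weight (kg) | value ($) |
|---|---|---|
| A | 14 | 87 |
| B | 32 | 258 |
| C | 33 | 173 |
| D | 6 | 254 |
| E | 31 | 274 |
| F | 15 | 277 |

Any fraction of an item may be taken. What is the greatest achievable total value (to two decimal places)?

1094.07

Order: D (254/6=42.33) > F (277/15=18.47) > E (274/31=8.84) > B (258/32=8.06) > A (87/14=6.21) > C (173/33=5.24)
Fill: take D (6 @ 254) → take F (15 @ 277) → take E (31 @ 274) → take B (32 @ 258) → take 5/14 of A → 31.07; 89/89 used.
Total value = 1094.07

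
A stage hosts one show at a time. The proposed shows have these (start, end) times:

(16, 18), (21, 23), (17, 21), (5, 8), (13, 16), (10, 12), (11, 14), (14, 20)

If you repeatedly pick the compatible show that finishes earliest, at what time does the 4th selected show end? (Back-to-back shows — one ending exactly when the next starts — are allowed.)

18

Sorted by end: (5,8)  (10,12)  (11,14)  (13,16)  (16,18)  (14,20)  (17,21)  (21,23)
take (5,8); take (10,12); take (13,16); take (16,18); take (21,23).
Selected: (5,8) (10,12) (13,16) (16,18) (21,23)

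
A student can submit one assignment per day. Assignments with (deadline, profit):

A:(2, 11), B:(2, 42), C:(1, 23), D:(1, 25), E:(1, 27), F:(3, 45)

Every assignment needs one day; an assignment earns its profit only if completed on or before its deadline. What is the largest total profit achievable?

By profit: F(d3,45), B(d2,42), E(d1,27), D(d1,25), C(d1,23), A(d2,11)
F→slot 3; B→slot 2; E→slot 1; D skipped; C skipped; A skipped.
Profit = 27 + 42 + 45 = 114

114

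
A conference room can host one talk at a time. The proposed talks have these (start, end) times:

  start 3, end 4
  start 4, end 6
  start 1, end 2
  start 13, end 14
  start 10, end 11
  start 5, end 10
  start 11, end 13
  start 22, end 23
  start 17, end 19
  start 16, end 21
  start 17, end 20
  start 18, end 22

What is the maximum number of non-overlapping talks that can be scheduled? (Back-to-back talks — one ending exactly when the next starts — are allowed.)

By end time: (1,2), (3,4), (4,6), (5,10), (10,11), (11,13), (13,14), (17,19), (17,20), (16,21), (18,22), (22,23).
Pick (1,2); next start ≥ 2 → (3,4); next start ≥ 4 → (4,6); next start ≥ 6 → (10,11); next start ≥ 11 → (11,13); next start ≥ 13 → (13,14); next start ≥ 14 → (17,19); next start ≥ 19 → (22,23).
Selected 8 talks.

8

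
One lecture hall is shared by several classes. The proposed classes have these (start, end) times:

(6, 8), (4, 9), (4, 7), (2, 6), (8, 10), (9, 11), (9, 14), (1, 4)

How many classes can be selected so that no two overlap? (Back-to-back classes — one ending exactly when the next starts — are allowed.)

By end time: (1,4), (2,6), (4,7), (6,8), (4,9), (8,10), (9,11), (9,14).
Pick (1,4); next start ≥ 4 → (4,7); next start ≥ 7 → (8,10).
Selected 3 classes.

3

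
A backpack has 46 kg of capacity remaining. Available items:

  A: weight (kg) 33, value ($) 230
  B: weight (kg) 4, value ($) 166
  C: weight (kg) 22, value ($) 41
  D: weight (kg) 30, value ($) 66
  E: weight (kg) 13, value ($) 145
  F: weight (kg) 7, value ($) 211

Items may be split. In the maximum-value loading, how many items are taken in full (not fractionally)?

3

Order: B (166/4=41.50) > F (211/7=30.14) > E (145/13=11.15) > A (230/33=6.97) > D (66/30=2.20) > C (41/22=1.86)
Fill: take B (4 @ 166) → take F (7 @ 211) → take E (13 @ 145) → take 22/33 of A → 153.33; 46/46 used.
3 item(s) taken whole; one partial (take 22/33 of A).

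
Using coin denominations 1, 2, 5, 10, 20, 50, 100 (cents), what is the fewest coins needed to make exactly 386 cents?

386 − 3×100→86 − 1×50→36 − 1×20→16 − 1×10→6 − 1×5→1 − 1×1→0
Total coins = 3 + 1 + 1 + 1 + 1 + 1 = 8

8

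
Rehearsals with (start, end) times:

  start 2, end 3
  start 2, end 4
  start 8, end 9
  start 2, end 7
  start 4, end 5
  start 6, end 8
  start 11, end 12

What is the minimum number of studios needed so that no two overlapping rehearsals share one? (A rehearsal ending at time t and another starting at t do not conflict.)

3

Events (time:±→running): 2:+→1 2:+→2 2:+→3 … peak 3.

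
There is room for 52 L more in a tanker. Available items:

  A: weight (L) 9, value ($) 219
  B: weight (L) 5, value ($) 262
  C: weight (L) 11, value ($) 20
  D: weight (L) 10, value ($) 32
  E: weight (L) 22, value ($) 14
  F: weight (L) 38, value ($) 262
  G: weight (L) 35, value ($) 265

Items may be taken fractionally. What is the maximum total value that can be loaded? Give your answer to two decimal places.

Order: B (262/5=52.40) > A (219/9=24.33) > G (265/35=7.57) > F (262/38=6.89) > D (32/10=3.20) > C (20/11=1.82) > E (14/22=0.64)
Fill: take B (5 @ 262) → take A (9 @ 219) → take G (35 @ 265) → take 3/38 of F → 20.68; 52/52 used.
Total value = 766.68

766.68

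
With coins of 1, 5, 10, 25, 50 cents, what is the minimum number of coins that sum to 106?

4

Use the largest denomination that fits, subtract, and repeat.
106 − 2×50→6 − 1×5→1 − 1×1→0
Total coins = 2 + 1 + 1 = 4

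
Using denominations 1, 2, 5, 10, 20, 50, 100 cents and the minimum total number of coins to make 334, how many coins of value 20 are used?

Use the largest denomination that fits, subtract, and repeat.
334 = 3×100 + 1×20 + 1×10 + 2×2
Count of 20: 1

1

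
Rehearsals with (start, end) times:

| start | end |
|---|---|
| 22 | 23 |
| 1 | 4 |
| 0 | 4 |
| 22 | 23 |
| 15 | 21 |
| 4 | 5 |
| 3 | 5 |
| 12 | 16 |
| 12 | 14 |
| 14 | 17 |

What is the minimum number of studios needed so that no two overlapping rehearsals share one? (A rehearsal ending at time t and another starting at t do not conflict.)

3

Count concurrent intervals with a sweep; the peak is the room count.
starts: [0, 1, 3, 4, 12, 12, 14, 15, 22, 22]
ends:   [4, 4, 5, 5, 14, 16, 17, 21, 23, 23]
s0→1 s1→2 s3→3  — peak 3.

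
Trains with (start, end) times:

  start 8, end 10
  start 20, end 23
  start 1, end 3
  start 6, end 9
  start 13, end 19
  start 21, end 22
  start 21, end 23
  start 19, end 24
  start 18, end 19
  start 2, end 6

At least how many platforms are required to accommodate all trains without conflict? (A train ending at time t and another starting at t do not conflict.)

starts: [1, 2, 6, 8, 13, 18, 19, 20, 21, 21]
ends:   [3, 6, 9, 10, 19, 19, 22, 23, 23, 24]
s1→1 s2→2 e3→1 e6→0 s6→1 s8→2 e9→1 e10→0 s13→1 s18→2 e19→1 e19→0 s19→1 s20→2 s21→3 s21→4  — peak 4.

4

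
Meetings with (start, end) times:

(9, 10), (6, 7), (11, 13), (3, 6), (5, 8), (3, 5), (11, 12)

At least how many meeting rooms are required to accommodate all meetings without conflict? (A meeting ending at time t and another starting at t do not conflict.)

Count concurrent intervals with a sweep; the peak is the room count.
Events (time:±→running): 3:+→1 3:+→2 … peak 2.

2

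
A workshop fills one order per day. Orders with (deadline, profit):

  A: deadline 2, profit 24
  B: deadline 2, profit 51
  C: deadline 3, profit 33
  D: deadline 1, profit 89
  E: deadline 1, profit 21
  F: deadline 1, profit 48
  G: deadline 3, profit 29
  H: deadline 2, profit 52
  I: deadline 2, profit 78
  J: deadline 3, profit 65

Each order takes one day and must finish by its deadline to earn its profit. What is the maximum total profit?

232

Sort by profit descending; place each in the latest free slot ≤ its deadline.
By profit: D(d1,89), I(d2,78), J(d3,65), H(d2,52), B(d2,51), F(d1,48), C(d3,33), G(d3,29), A(d2,24), E(d1,21)
D→slot 1; I→slot 2; J→slot 3; H skipped; B skipped; F skipped; C skipped; G skipped; A skipped; E skipped.
Profit = 89 + 78 + 65 = 232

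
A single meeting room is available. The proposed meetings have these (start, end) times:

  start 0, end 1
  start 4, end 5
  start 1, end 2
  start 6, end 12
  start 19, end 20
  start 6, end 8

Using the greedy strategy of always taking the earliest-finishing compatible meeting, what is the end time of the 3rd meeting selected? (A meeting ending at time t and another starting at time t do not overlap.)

By end time: (0,1), (1,2), (4,5), (6,8), (6,12), (19,20).
Pick (0,1); next start ≥ 1 → (1,2); next start ≥ 2 → (4,5); next start ≥ 5 → (6,8); next start ≥ 8 → (19,20).
Selected: (0,1) (1,2) (4,5) (6,8) (19,20)

5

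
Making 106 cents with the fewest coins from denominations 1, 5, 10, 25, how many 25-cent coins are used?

4

Use the largest denomination that fits, subtract, and repeat.
106 − 4×25→6 − 1×5→1 − 1×1→0
Count of 25: 4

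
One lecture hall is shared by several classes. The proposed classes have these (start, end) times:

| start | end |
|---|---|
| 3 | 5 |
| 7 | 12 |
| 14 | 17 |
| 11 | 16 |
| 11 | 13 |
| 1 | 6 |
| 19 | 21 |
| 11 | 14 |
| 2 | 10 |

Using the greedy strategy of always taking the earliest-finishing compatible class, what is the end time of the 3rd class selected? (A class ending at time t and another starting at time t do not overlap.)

17

Sorted by end: (3,5)  (1,6)  (2,10)  (7,12)  (11,13)  (11,14)  (11,16)  (14,17)  (19,21)
take (3,5); take (7,12); take (14,17); take (19,21).
Selected: (3,5) (7,12) (14,17) (19,21)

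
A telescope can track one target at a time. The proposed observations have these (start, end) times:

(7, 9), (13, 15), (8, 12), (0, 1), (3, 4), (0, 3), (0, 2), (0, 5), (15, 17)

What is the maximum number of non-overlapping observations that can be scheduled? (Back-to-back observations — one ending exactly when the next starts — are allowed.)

By end time: (0,1), (0,2), (0,3), (3,4), (0,5), (7,9), (8,12), (13,15), (15,17).
Pick (0,1); next start ≥ 1 → (3,4); next start ≥ 4 → (7,9); next start ≥ 9 → (13,15); next start ≥ 15 → (15,17).
Selected 5 observations.

5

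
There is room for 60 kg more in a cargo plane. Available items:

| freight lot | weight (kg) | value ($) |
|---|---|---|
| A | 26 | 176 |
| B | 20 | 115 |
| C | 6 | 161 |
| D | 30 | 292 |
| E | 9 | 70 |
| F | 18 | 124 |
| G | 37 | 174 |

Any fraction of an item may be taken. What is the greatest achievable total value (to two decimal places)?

626.33

Greedy by value/weight ratio, highest first.
Ratios (sorted): C 26.83, D 9.73, E 7.78, F 6.89, A 6.77, B 5.75, G 4.70
take C (6 @ 161); take D (30 @ 292); take E (9 @ 70); take 15/18 of F → 103.33. Capacity used 60/60.
Total value = 626.33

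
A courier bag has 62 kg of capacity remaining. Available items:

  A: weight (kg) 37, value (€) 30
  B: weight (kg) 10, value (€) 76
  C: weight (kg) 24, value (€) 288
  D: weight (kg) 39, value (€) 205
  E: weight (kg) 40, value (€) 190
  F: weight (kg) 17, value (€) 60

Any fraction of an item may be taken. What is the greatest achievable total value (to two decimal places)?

Ratios (sorted): C 12.00, B 7.60, D 5.26, E 4.75, F 3.53, A 0.81
take C (24 @ 288); take B (10 @ 76); take 28/39 of D → 147.18. Capacity used 62/62.
Total value = 511.18

511.18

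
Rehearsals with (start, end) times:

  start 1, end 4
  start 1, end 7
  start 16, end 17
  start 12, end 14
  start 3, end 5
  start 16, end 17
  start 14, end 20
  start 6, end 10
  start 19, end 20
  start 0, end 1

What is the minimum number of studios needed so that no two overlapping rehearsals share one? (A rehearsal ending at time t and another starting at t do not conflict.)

3

The answer is the maximum number of intervals overlapping at any instant.
starts: [0, 1, 1, 3, 6, 12, 14, 16, 16, 19]
ends:   [1, 4, 5, 7, 10, 14, 17, 17, 20, 20]
s0→1 e1→0 s1→1 s1→2 s3→3  — peak 3.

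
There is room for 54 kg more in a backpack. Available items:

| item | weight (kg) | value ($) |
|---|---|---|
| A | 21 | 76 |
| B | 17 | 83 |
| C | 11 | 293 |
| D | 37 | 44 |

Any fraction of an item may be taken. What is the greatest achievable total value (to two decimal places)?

457.95

Sort by value per unit weight and fill in that order.
Ratios (sorted): C 26.64, B 4.88, A 3.62, D 1.19
take C (11 @ 293); take B (17 @ 83); take A (21 @ 76); take 5/37 of D → 5.95. Capacity used 54/54.
Total value = 457.95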